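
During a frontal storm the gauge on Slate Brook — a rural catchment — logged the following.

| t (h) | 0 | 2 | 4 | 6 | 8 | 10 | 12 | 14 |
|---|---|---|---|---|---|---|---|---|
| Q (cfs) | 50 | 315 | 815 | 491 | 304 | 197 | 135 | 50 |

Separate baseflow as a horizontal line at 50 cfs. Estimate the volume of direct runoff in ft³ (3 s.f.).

Direct-runoff ordinates (Q − Q_b): 0.0, 265.0, 765.0, 441.0, 254.0, 147.0, 85.0, 0.0 cfs.
ΣQ_DR = 1957 cfs.
With Δt = 2 h = 7200 s, V = ΣQ_DR · Δt = 1957 × 7200 = 1.41 × 10^7 ft³.

V ≈ 1.41 × 10^7 ft³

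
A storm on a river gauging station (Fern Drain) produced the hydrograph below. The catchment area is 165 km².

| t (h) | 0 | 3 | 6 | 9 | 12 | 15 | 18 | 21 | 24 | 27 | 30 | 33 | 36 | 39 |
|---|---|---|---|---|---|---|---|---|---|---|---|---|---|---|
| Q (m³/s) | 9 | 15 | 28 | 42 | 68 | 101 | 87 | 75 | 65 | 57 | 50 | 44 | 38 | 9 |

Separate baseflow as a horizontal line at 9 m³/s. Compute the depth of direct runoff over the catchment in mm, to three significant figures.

Direct runoff: 0.0, 6.0, 19.0, 33.0, 59.0, 92.0, 78.0, 66.0, 56.0, 48.0, 41.0, 35.0, 29.0, 0.0 m³/s; ΣQ_DR = 562.0 m³/s.
V = ΣQ_DR · Δt = 562.0 × 10800 s = 6.070 × 10^6 m³.
Over A = 165 km², depth = V / A = 36.8 mm.

d ≈ 36.8 mm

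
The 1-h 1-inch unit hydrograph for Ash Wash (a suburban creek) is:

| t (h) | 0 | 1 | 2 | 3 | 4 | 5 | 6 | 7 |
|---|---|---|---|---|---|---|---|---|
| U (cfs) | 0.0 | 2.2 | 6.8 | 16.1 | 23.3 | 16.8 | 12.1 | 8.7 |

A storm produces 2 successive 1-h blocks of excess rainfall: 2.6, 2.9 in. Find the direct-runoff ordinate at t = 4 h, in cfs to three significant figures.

Q ≈ 107 cfs

By discrete convolution, Q_j = Σ (P_i / 1 in) · U_{j−i}.
At t = 4 h (j=4): Q = (2.6/1)·23.3 + (2.9/1)·16.1 = 107 cfs.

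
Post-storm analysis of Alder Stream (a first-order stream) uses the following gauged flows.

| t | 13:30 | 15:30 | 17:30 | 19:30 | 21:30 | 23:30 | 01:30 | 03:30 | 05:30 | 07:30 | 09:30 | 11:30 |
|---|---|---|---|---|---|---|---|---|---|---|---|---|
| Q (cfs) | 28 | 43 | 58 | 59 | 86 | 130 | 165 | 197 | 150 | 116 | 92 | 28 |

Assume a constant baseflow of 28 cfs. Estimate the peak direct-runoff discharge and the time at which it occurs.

Q_p = 169.0 cfs at t = 03:30

Subtracting baseflow gives direct-runoff ordinates: 0.0, 15.0, 30.0, 31.0, 58.0, 102.0, 137.0, 169.0, 122.0, 88.0, 64.0, 0.0 cfs.
The maximum is 169.0 cfs, occurring at the reading for t = 03:30.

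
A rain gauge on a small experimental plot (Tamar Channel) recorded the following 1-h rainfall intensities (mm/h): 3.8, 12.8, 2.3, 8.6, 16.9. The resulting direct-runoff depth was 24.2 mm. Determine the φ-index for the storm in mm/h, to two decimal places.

φ ≈ 4.70 mm/h

Only the 3 blocks with intensity above φ contribute runoff: 12.8, 8.6, 16.9 mm/h.
Σ(I−φ)·Δt = d  ⇒  (12.8+8.6+16.9 − 3φ)·1 = 24.2
φ = (38.30 − 24.2/1) / 3 = 4.70 mm/h.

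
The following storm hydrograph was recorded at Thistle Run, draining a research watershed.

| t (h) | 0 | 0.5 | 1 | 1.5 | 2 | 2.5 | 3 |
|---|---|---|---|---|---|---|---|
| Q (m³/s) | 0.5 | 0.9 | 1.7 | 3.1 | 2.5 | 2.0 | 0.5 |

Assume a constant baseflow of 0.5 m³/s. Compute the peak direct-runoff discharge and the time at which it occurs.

Subtracting baseflow gives direct-runoff ordinates: 0.0, 0.4, 1.2, 2.6, 2.0, 1.5, 0.0 m³/s.
The maximum is 2.6 m³/s, occurring at the reading for t = 1.5 h.

Q_p = 2.6 m³/s at t = 1.5 h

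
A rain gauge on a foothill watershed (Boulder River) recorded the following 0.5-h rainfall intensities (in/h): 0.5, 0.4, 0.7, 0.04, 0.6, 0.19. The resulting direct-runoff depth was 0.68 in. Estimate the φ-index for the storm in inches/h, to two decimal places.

φ ≈ 0.21 in/h

Only the 4 blocks with intensity above φ contribute runoff: 0.5, 0.4, 0.7, 0.6 in/h.
Σ(I−φ)·Δt = d  ⇒  (0.5+0.4+0.7+0.6 − 4φ)·0.5 = 0.68
φ = (2.200 − 0.68/0.5) / 4 = 0.21 in/h.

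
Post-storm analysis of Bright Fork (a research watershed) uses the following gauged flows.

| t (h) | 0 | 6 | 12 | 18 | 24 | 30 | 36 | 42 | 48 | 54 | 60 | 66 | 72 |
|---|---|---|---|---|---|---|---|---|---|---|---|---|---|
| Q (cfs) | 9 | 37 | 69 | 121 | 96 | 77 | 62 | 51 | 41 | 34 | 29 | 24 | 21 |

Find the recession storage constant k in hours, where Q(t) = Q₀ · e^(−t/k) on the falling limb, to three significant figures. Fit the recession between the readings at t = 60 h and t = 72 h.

k ≈ 37.2 h

On the falling limb, Q drops from 29 to 21 cfs between t = 60 h and t = 72 h (Δt = 12 h).
k = −Δt / ln(Q₂/Q₁) = −12 / ln(21/29) = 37.2 h.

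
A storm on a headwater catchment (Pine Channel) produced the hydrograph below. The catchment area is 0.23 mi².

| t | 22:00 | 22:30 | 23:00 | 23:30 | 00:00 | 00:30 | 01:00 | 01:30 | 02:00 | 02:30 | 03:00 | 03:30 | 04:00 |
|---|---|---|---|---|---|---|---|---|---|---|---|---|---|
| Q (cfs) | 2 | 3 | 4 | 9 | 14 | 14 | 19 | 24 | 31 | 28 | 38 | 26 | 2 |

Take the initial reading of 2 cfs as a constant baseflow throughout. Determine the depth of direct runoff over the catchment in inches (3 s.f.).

Direct runoff: 0.0, 1.0, 2.0, 7.0, 12.0, 12.0, 17.0, 22.0, 29.0, 26.0, 36.0, 24.0, 0.0 cfs; ΣQ_DR = 188.0 cfs.
V = ΣQ_DR · Δt = 188.0 × 1800 s = 3.384 × 10^5 ft³.
Over A = 0.23 mi², depth = V / A = 0.633 in.

d ≈ 0.633 in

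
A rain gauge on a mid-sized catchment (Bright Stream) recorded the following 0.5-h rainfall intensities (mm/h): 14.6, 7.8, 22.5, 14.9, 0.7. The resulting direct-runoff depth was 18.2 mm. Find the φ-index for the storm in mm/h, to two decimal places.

φ ≈ 5.85 mm/h

Only the 4 blocks with intensity above φ contribute runoff: 14.6, 7.8, 22.5, 14.9 mm/h.
Σ(I−φ)·Δt = d  ⇒  (14.6+7.8+22.5+14.9 − 4φ)·0.5 = 18.2
φ = (59.80 − 18.2/0.5) / 4 = 5.85 mm/h.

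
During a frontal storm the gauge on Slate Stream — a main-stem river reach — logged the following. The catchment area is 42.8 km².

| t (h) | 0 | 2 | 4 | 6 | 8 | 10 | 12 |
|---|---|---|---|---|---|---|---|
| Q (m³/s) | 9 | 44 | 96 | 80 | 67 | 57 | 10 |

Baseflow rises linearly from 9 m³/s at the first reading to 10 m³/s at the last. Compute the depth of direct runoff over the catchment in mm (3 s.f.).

Direct runoff: 0.00, 34.83, 86.67, 70.50, 57.33, 47.17, 0.00 m³/s; ΣQ_DR = 296.5 m³/s.
V = ΣQ_DR · Δt = 296.5 × 7200 s = 2.135 × 10^6 m³.
Over A = 42.8 km², depth = V / A = 49.9 mm.

d ≈ 49.9 mm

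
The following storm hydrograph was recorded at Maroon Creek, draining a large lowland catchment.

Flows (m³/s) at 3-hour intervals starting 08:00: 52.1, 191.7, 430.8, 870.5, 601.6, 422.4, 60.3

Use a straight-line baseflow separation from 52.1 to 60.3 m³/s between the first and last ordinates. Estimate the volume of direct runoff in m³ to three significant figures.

V ≈ 2.41 × 10^7 m³

Direct-runoff ordinates (Q − Q_b): 0.00, 138.23, 375.97, 814.30, 544.03, 363.47, 0.00 m³/s.
ΣQ_DR = 2236 m³/s.
With Δt = 3 h = 10800 s, V = ΣQ_DR · Δt = 2236 × 10800 = 2.41 × 10^7 m³.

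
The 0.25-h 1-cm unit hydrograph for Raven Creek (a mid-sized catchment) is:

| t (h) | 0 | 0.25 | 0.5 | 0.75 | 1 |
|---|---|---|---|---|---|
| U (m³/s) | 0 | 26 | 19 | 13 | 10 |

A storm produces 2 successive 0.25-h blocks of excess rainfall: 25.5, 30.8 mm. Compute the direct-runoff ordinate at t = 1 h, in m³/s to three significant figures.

By discrete convolution, Q_j = Σ (P_i / 10 mm) · U_{j−i}.
At t = 1 h (j=4): Q = (25.5/10)·10 + (30.8/10)·13 = 65.5 m³/s.

Q ≈ 65.5 m³/s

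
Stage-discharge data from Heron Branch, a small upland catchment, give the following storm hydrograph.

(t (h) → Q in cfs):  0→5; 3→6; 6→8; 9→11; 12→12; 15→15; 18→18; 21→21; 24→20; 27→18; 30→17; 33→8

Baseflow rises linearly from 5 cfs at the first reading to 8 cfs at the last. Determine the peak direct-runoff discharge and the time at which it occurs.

Subtracting baseflow gives direct-runoff ordinates: 0.00, 0.73, 2.45, 5.18, 5.91, 8.64, 11.36, 14.09, 12.82, 10.55, 9.27, 0.00 cfs.
The maximum is 14.09 cfs, occurring at the reading for t = 21 h.

Q_p = 14.09 cfs at t = 21 h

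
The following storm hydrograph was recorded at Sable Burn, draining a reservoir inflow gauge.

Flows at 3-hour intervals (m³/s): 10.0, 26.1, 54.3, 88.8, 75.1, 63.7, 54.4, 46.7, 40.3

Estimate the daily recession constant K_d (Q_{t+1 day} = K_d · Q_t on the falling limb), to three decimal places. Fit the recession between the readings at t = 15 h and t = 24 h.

Between t = 15 h and t = 24 h the flow falls from 63.7 to 40.3 m³/s over 3×3 h = 9 h.
Per-interval ratio K = (40.3/63.7)^(1/3) = 0.8585; K_d = K^(24/3) = 0.295.

K_d ≈ 0.295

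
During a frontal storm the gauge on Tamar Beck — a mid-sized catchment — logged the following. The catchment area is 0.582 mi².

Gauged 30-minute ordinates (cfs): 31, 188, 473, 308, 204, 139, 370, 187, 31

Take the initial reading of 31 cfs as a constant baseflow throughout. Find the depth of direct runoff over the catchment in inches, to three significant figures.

d ≈ 2.20 in

Direct runoff: 0.0, 157.0, 442.0, 277.0, 173.0, 108.0, 339.0, 156.0, 0.0 cfs; ΣQ_DR = 1652 cfs.
V = ΣQ_DR · Δt = 1652 × 1800 s = 2.974 × 10^6 ft³.
Over A = 0.582 mi², depth = V / A = 2.20 in.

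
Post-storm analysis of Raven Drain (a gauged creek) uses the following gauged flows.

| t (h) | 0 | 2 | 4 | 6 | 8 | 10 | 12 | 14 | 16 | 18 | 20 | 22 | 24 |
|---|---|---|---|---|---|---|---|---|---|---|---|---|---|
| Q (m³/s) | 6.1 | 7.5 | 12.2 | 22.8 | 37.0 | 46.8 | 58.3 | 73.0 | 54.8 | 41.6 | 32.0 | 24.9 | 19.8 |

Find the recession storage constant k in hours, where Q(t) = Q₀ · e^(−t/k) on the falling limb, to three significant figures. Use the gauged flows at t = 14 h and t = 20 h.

k ≈ 7.28 h

On the falling limb, Q drops from 73.0 to 32.0 m³/s between t = 14 h and t = 20 h (Δt = 6 h).
k = −Δt / ln(Q₂/Q₁) = −6 / ln(32.0/73.0) = 7.28 h.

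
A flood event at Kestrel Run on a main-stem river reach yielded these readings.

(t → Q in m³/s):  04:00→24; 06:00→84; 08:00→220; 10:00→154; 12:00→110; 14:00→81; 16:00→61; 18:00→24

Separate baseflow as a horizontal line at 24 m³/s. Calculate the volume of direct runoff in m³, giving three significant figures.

Direct-runoff ordinates (Q − Q_b): 0.0, 60.0, 196.0, 130.0, 86.0, 57.0, 37.0, 0.0 m³/s.
ΣQ_DR = 566.0 m³/s.
With Δt = 2 h = 7200 s, V = ΣQ_DR · Δt = 566.0 × 7200 = 4.08 × 10^6 m³.

V ≈ 4.08 × 10^6 m³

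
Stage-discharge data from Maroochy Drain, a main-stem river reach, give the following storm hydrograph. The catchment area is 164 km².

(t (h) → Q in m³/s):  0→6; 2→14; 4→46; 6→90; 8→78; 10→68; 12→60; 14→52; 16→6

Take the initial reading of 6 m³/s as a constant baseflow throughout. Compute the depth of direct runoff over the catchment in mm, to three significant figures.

d ≈ 16.1 mm

Direct runoff: 0.0, 8.0, 40.0, 84.0, 72.0, 62.0, 54.0, 46.0, 0.0 m³/s; ΣQ_DR = 366.0 m³/s.
V = ΣQ_DR · Δt = 366.0 × 7200 s = 2.635 × 10^6 m³.
Over A = 164 km², depth = V / A = 16.1 mm.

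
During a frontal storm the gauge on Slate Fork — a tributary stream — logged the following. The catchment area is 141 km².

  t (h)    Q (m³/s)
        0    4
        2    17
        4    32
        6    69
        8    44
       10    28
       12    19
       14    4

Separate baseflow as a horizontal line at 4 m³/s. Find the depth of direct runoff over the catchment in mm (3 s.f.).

d ≈ 9.45 mm

Direct runoff: 0.0, 13.0, 28.0, 65.0, 40.0, 24.0, 15.0, 0.0 m³/s; ΣQ_DR = 185.0 m³/s.
V = ΣQ_DR · Δt = 185.0 × 7200 s = 1.332 × 10^6 m³.
Over A = 141 km², depth = V / A = 9.45 mm.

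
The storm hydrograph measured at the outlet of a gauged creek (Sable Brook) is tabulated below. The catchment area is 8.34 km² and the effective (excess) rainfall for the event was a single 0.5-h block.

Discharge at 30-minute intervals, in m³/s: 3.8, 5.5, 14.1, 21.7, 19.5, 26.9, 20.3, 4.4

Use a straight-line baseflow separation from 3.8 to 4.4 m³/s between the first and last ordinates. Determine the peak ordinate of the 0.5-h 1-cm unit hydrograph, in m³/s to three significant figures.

Direct runoff: 0.00, 1.61, 10.13, 17.64, 15.36, 22.67, 15.99, 0.00 m³/s; ΣQ_DR = 83.40 m³/s, peak = 22.67 m³/s.
Runoff depth d = ΣQ_DR·Δt / A = 83.40 × 1800 / (8.34 km²) = 18.00 mm.
The 1-cm UH is the DRH scaled by (10 mm)/d, so U_p = 22.67 × 10/18.00 = 12.6 m³/s.

U_p ≈ 12.6 m³/s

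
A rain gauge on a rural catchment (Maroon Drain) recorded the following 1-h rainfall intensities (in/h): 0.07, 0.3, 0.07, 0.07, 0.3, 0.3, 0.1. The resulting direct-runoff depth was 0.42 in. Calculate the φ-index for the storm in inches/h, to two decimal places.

φ ≈ 0.16 in/h

Only the 3 blocks with intensity above φ contribute runoff: 0.3, 0.3, 0.3 in/h.
Σ(I−φ)·Δt = d  ⇒  (0.3+0.3+0.3 − 3φ)·1 = 0.42
φ = (0.9000 − 0.42/1) / 3 = 0.16 in/h.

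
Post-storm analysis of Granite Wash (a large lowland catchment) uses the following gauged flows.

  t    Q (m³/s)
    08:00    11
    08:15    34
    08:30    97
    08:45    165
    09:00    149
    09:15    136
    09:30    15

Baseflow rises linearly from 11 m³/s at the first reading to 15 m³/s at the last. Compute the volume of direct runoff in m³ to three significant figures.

Direct-runoff ordinates (Q − Q_b): 0.00, 22.33, 84.67, 152.00, 135.33, 121.67, 0.00 m³/s.
ΣQ_DR = 516.0 m³/s.
With Δt = 0.25 h = 900 s, V = ΣQ_DR · Δt = 516.0 × 900 = 4.64 × 10^5 m³.

V ≈ 4.64 × 10^5 m³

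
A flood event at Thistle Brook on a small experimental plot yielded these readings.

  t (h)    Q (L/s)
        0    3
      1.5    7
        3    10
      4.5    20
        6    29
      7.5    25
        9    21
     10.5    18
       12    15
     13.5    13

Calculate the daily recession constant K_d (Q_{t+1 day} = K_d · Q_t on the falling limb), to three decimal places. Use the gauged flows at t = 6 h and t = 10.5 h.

K_d ≈ 0.079

Between t = 6 h and t = 10.5 h the flow falls from 29 to 18 L/s over 3×1.5 h = 4.5 h.
Per-interval ratio K = (18/29)^(1/3) = 0.8530; K_d = K^(24/1.5) = 0.079.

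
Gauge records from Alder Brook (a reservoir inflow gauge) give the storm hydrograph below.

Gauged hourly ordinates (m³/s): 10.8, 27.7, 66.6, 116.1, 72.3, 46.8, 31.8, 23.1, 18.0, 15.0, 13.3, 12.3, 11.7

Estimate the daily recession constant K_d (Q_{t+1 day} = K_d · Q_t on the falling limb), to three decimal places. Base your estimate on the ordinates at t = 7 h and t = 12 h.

Between t = 7 h and t = 12 h the flow falls from 23.1 to 11.7 m³/s over 5×1 h = 5 h.
Per-interval ratio K = (11.7/23.1)^(1/5) = 0.8728; K_d = K^(24/1) = 0.038.

K_d ≈ 0.038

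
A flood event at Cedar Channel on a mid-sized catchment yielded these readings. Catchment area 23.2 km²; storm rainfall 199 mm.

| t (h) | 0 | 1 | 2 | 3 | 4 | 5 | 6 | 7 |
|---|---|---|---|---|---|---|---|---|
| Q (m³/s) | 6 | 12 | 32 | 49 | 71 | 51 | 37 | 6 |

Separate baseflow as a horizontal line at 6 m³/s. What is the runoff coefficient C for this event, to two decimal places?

ΣQ_DR = 216.0 m³/s; V = ΣQ_DR·Δt = 7.776 × 10^5 m³.
Runoff depth d = V / A = 33.52 mm.
C = d / P = 33.52 / 199 = 0.17.

C ≈ 0.17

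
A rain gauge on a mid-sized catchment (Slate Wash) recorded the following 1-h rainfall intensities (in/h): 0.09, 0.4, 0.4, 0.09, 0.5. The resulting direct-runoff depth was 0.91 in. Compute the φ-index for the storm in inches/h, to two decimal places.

φ ≈ 0.13 in/h

Only the 3 blocks with intensity above φ contribute runoff: 0.4, 0.4, 0.5 in/h.
Σ(I−φ)·Δt = d  ⇒  (0.4+0.4+0.5 − 3φ)·1 = 0.91
φ = (1.300 − 0.91/1) / 3 = 0.13 in/h.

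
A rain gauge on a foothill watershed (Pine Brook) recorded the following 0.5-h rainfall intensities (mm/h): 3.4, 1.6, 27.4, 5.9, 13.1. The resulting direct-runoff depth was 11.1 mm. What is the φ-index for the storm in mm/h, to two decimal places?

Only the 2 blocks with intensity above φ contribute runoff: 27.4, 13.1 mm/h.
Σ(I−φ)·Δt = d  ⇒  (27.4+13.1 − 2φ)·0.5 = 11.1
φ = (40.50 − 11.1/0.5) / 2 = 9.15 mm/h.

φ ≈ 9.15 mm/h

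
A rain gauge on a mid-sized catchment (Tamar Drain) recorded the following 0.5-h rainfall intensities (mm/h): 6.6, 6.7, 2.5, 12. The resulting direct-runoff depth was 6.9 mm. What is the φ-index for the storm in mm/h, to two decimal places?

φ ≈ 3.83 mm/h

Only the 3 blocks with intensity above φ contribute runoff: 6.6, 6.7, 12 mm/h.
Σ(I−φ)·Δt = d  ⇒  (6.6+6.7+12 − 3φ)·0.5 = 6.9
φ = (25.30 − 6.9/0.5) / 3 = 3.83 mm/h.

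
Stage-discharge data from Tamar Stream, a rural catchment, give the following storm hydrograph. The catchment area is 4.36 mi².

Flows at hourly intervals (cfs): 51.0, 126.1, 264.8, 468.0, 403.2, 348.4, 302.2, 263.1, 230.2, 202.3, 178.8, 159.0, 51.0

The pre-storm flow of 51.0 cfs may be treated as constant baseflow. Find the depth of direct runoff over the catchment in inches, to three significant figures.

Direct runoff: 0.0, 75.1, 213.8, 417.0, 352.2, 297.4, 251.2, 212.1, 179.2, 151.3, 127.8, 108.0, 0.0 cfs; ΣQ_DR = 2385 cfs.
V = ΣQ_DR · Δt = 2385 × 3600 s = 8.586 × 10^6 ft³.
Over A = 4.36 mi², depth = V / A = 0.848 in.

d ≈ 0.848 in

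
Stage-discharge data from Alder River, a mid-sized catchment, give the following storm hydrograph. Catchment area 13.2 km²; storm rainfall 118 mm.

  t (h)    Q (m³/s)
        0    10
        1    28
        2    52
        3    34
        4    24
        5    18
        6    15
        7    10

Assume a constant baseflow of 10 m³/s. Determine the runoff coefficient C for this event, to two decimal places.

C ≈ 0.26

ΣQ_DR = 111.0 m³/s; V = ΣQ_DR·Δt = 3.996 × 10^5 m³.
Runoff depth d = V / A = 30.27 mm.
C = d / P = 30.27 / 118 = 0.26.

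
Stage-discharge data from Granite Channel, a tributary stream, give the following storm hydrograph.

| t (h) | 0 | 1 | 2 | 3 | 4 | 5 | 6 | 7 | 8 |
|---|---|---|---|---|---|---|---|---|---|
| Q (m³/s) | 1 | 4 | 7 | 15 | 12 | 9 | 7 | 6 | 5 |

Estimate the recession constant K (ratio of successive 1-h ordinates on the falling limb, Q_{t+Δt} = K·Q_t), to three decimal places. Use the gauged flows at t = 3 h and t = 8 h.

K ≈ 0.803

Using the recession-limb readings at t = 3 h and t = 8 h: Q falls from 15 to 5 m³/s over 5 intervals.
K = (Q₂/Q₁)^(1/5) = (5/15)^(1/5) = 0.803.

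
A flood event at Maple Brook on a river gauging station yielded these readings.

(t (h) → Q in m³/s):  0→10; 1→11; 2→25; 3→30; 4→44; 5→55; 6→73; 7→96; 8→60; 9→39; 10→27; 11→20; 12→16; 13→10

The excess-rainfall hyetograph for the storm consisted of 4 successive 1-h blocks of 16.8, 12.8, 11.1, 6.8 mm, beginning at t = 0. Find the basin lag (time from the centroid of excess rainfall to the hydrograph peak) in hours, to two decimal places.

t_L ≈ 5.33 h

Centroid of excess rainfall: t_c = Σ P_i·t̄_i / ΣP_i = 1.6663 h (block centres at 0.5, 1.5, 2.5, 3.5 h).
Hydrograph peak occurs at t = 7 h, so basin lag t_L = 7 − 1.6663 = 5.33 h.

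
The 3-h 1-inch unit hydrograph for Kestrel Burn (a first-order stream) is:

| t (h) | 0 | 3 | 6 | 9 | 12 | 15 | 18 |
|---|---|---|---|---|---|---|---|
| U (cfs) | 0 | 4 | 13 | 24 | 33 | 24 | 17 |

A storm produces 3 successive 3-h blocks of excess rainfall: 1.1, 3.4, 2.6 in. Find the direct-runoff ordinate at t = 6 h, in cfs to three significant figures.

By discrete convolution, Q_j = Σ (P_i / 1 in) · U_{j−i}.
At t = 6 h (j=2): Q = (1.1/1)·13 + (3.4/1)·4 + (2.6/1)·0 = 27.9 cfs.

Q ≈ 27.9 cfs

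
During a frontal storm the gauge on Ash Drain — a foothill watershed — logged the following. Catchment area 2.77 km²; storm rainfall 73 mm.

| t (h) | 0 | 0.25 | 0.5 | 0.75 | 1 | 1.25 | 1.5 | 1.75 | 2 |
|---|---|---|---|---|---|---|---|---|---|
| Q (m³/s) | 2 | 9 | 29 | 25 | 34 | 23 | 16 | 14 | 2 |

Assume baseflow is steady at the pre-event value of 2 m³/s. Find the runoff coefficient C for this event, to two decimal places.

C ≈ 0.61

ΣQ_DR = 136.0 m³/s; V = ΣQ_DR·Δt = 1.224 × 10^5 m³.
Runoff depth d = V / A = 44.19 mm.
C = d / P = 44.19 / 73 = 0.61.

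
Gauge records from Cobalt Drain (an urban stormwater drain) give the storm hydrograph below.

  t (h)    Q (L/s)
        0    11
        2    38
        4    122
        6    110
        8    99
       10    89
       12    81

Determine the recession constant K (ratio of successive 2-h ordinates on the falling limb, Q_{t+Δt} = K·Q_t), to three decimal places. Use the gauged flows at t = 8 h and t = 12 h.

Using the recession-limb readings at t = 8 h and t = 12 h: Q falls from 99 to 81 L/s over 2 intervals.
K = (Q₂/Q₁)^(1/2) = (81/99)^(1/2) = 0.905.

K ≈ 0.905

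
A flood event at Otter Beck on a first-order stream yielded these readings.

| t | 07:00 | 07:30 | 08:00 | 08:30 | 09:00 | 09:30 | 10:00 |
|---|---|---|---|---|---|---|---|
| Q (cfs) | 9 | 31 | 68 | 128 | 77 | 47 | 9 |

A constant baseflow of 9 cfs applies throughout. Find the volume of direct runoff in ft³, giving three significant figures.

Direct-runoff ordinates (Q − Q_b): 0.0, 22.0, 59.0, 119.0, 68.0, 38.0, 0.0 cfs.
ΣQ_DR = 306.0 cfs.
With Δt = 0.5 h = 1800 s, V = ΣQ_DR · Δt = 306.0 × 1800 = 5.51 × 10^5 ft³.

V ≈ 5.51 × 10^5 ft³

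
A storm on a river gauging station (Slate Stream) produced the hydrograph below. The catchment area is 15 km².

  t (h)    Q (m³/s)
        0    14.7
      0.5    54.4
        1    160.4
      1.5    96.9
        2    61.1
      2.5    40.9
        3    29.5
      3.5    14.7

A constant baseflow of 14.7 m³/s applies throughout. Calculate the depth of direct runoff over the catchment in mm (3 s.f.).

Direct runoff: 0.0, 39.7, 145.7, 82.2, 46.4, 26.2, 14.8, 0.0 m³/s; ΣQ_DR = 355.0 m³/s.
V = ΣQ_DR · Δt = 355.0 × 1800 s = 6.390 × 10^5 m³.
Over A = 15 km², depth = V / A = 42.6 mm.

d ≈ 42.6 mm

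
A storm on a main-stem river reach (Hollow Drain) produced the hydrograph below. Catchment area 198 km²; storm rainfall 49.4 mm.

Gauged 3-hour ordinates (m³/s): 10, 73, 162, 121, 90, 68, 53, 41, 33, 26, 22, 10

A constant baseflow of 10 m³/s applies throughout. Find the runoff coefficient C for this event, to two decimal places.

C ≈ 0.65

ΣQ_DR = 589.0 m³/s; V = ΣQ_DR·Δt = 6.361 × 10^6 m³.
Runoff depth d = V / A = 32.13 mm.
C = d / P = 32.13 / 49.4 = 0.65.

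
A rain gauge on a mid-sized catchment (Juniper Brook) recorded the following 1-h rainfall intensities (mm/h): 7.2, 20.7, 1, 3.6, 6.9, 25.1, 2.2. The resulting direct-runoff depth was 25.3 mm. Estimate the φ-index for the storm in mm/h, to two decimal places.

φ ≈ 10.25 mm/h

Only the 2 blocks with intensity above φ contribute runoff: 20.7, 25.1 mm/h.
Σ(I−φ)·Δt = d  ⇒  (20.7+25.1 − 2φ)·1 = 25.3
φ = (45.80 − 25.3/1) / 2 = 10.25 mm/h.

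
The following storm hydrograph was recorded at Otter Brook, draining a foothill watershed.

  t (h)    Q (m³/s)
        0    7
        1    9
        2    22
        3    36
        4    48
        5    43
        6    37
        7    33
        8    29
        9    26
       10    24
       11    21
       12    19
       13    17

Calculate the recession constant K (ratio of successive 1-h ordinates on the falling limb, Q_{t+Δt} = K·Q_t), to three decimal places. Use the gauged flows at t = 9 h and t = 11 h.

K ≈ 0.899

Using the recession-limb readings at t = 9 h and t = 11 h: Q falls from 26 to 21 m³/s over 2 intervals.
K = (Q₂/Q₁)^(1/2) = (21/26)^(1/2) = 0.899.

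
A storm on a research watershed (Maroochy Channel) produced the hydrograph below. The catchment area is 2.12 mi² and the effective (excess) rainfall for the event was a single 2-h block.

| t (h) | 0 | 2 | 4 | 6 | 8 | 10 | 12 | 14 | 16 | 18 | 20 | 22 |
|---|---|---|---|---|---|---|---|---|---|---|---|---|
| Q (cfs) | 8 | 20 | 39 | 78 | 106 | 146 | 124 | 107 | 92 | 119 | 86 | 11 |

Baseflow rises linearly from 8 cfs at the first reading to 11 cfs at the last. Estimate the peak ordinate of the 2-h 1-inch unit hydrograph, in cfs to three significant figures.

U_p ≈ 114 cfs

Direct runoff: 0.00, 11.73, 30.45, 69.18, 96.91, 136.64, 114.36, 97.09, 81.82, 108.55, 75.27, 0.00 cfs; ΣQ_DR = 822.0 cfs, peak = 136.64 cfs.
Runoff depth d = ΣQ_DR·Δt / A = 822.0 × 7200 / (2.12 mi²) = 1.202 in.
The 1-inch UH is the DRH scaled by (1 in)/d, so U_p = 136.64 × 1/1.202 = 114 cfs.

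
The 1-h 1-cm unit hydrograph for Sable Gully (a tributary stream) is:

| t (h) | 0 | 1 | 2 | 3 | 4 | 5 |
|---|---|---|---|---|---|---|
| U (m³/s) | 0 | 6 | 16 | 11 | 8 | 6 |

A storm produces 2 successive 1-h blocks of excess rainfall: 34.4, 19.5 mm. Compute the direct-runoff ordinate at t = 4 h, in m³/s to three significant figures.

Q ≈ 49.0 m³/s

By discrete convolution, Q_j = Σ (P_i / 10 mm) · U_{j−i}.
At t = 4 h (j=4): Q = (34.4/10)·8 + (19.5/10)·11 = 49.0 m³/s.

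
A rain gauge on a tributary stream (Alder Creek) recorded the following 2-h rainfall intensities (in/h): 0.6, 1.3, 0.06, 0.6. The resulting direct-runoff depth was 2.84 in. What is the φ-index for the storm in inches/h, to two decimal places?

φ ≈ 0.36 in/h

Only the 3 blocks with intensity above φ contribute runoff: 0.6, 1.3, 0.6 in/h.
Σ(I−φ)·Δt = d  ⇒  (0.6+1.3+0.6 − 3φ)·2 = 2.84
φ = (2.500 − 2.84/2) / 3 = 0.36 in/h.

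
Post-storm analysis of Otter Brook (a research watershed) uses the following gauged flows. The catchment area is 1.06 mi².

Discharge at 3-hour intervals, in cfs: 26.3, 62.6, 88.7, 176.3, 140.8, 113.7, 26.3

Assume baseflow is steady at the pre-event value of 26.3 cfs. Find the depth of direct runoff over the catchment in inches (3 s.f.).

Direct runoff: 0.0, 36.3, 62.4, 150.0, 114.5, 87.4, 0.0 cfs; ΣQ_DR = 450.6 cfs.
V = ΣQ_DR · Δt = 450.6 × 10800 s = 4.866 × 10^6 ft³.
Over A = 1.06 mi², depth = V / A = 1.98 in.

d ≈ 1.98 in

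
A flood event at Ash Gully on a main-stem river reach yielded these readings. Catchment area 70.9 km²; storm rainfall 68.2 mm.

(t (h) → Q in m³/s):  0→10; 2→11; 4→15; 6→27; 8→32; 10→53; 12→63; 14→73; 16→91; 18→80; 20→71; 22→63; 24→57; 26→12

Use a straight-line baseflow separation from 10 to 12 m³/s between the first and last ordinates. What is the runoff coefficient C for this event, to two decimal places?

C ≈ 0.75

ΣQ_DR = 504.0 m³/s; V = ΣQ_DR·Δt = 3.629 × 10^6 m³.
Runoff depth d = V / A = 51.18 mm.
C = d / P = 51.18 / 68.2 = 0.75.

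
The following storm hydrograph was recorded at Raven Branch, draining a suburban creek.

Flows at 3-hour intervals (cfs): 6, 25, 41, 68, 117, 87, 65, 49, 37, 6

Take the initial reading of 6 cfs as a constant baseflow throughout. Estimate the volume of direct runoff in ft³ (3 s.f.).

V ≈ 4.76 × 10^6 ft³

Direct-runoff ordinates (Q − Q_b): 0.0, 19.0, 35.0, 62.0, 111.0, 81.0, 59.0, 43.0, 31.0, 0.0 cfs.
ΣQ_DR = 441.0 cfs.
With Δt = 3 h = 10800 s, V = ΣQ_DR · Δt = 441.0 × 10800 = 4.76 × 10^6 ft³.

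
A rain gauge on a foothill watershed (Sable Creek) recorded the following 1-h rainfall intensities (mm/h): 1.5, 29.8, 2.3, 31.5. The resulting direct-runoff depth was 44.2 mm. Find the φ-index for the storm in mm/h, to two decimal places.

Only the 2 blocks with intensity above φ contribute runoff: 29.8, 31.5 mm/h.
Σ(I−φ)·Δt = d  ⇒  (29.8+31.5 − 2φ)·1 = 44.2
φ = (61.30 − 44.2/1) / 2 = 8.55 mm/h.

φ ≈ 8.55 mm/h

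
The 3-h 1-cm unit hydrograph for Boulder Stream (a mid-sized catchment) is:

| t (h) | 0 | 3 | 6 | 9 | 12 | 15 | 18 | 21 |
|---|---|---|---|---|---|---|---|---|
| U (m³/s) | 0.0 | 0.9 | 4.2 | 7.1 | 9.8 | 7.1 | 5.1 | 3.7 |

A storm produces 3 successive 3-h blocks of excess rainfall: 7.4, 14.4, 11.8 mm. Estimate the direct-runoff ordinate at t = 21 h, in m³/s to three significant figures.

Q ≈ 18.5 m³/s

By discrete convolution, Q_j = Σ (P_i / 10 mm) · U_{j−i}.
At t = 21 h (j=7): Q = (7.4/10)·3.7 + (14.4/10)·5.1 + (11.8/10)·7.1 = 18.5 m³/s.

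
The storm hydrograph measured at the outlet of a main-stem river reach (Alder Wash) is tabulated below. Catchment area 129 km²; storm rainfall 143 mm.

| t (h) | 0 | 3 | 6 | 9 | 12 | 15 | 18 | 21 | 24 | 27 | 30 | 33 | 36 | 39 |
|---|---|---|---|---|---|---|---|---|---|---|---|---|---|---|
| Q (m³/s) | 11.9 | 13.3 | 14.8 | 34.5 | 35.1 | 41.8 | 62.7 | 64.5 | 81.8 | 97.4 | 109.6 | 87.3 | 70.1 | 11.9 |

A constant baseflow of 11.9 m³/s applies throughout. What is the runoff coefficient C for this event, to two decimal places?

ΣQ_DR = 570.1 m³/s; V = ΣQ_DR·Δt = 6.157 × 10^6 m³.
Runoff depth d = V / A = 47.73 mm.
C = d / P = 47.73 / 143 = 0.33.

C ≈ 0.33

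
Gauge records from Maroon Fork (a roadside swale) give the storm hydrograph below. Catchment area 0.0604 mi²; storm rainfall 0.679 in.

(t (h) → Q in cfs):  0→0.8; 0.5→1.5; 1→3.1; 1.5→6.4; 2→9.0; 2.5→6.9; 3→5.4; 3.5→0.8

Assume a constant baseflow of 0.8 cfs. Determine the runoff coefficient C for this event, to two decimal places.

C ≈ 0.52

ΣQ_DR = 27.50 cfs; V = ΣQ_DR·Δt = 49500 ft³.
Runoff depth d = V / A = 0.3528 in.
C = d / P = 0.3528 / 0.679 = 0.52.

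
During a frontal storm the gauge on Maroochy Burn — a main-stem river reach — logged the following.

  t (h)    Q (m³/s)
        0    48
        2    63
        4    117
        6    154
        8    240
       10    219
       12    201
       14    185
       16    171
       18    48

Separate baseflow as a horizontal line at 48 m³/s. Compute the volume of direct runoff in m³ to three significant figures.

Direct-runoff ordinates (Q − Q_b): 0.0, 15.0, 69.0, 106.0, 192.0, 171.0, 153.0, 137.0, 123.0, 0.0 m³/s.
ΣQ_DR = 966.0 m³/s.
With Δt = 2 h = 7200 s, V = ΣQ_DR · Δt = 966.0 × 7200 = 6.96 × 10^6 m³.

V ≈ 6.96 × 10^6 m³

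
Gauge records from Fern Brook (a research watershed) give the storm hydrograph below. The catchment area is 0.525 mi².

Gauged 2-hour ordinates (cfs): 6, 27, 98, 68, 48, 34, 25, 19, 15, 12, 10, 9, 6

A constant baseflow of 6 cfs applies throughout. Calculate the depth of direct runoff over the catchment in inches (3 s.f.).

d ≈ 1.77 in

Direct runoff: 0.0, 21.0, 92.0, 62.0, 42.0, 28.0, 19.0, 13.0, 9.0, 6.0, 4.0, 3.0, 0.0 cfs; ΣQ_DR = 299.0 cfs.
V = ΣQ_DR · Δt = 299.0 × 7200 s = 2.153 × 10^6 ft³.
Over A = 0.525 mi², depth = V / A = 1.77 in.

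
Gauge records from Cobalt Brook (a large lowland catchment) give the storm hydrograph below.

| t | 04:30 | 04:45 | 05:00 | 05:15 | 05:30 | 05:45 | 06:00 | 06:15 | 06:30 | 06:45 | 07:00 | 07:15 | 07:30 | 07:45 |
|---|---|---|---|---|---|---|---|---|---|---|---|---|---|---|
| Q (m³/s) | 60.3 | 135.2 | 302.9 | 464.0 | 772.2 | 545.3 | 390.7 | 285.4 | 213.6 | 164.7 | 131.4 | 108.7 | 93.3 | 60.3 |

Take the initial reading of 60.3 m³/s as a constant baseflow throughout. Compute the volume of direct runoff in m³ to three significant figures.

Direct-runoff ordinates (Q − Q_b): 0.0, 74.9, 242.6, 403.7, 711.9, 485.0, 330.4, 225.1, 153.3, 104.4, 71.1, 48.4, 33.0, 0.0 m³/s.
ΣQ_DR = 2884 m³/s.
With Δt = 0.25 h = 900 s, V = ΣQ_DR · Δt = 2884 × 900 = 2.60 × 10^6 m³.

V ≈ 2.60 × 10^6 m³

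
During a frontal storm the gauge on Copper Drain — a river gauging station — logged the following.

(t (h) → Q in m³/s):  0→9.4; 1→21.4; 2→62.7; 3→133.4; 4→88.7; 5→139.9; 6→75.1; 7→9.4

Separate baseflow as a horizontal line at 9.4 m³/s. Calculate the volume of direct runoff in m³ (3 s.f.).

V ≈ 1.67 × 10^6 m³

Direct-runoff ordinates (Q − Q_b): 0.0, 12.0, 53.3, 124.0, 79.3, 130.5, 65.7, 0.0 m³/s.
ΣQ_DR = 464.8 m³/s.
With Δt = 1 h = 3600 s, V = ΣQ_DR · Δt = 464.8 × 3600 = 1.67 × 10^6 m³.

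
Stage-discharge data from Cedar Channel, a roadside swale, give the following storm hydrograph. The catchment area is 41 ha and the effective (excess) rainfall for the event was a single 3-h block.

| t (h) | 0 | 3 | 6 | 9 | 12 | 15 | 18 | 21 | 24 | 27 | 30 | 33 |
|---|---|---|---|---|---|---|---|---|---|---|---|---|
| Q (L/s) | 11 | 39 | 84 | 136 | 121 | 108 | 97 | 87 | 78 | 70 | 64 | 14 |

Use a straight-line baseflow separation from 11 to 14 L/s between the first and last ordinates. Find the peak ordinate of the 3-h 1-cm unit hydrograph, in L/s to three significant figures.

Direct runoff: 0.00, 27.73, 72.45, 124.18, 108.91, 95.64, 84.36, 74.09, 64.82, 56.55, 50.27, 0.00 L/s; ΣQ_DR = 759.0 L/s, peak = 124.18 L/s.
Runoff depth d = ΣQ_DR·Δt / A = 759.0 × 10800 / (41 ha) = 19.99 mm.
The 1-cm UH is the DRH scaled by (10 mm)/d, so U_p = 124.18 × 10/19.99 = 62.1 L/s.

U_p ≈ 62.1 L/s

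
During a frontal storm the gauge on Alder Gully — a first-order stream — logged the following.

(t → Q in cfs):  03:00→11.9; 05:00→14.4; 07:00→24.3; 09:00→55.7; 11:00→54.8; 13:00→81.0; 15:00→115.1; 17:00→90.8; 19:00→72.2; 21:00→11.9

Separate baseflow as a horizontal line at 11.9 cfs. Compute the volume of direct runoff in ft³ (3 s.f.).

V ≈ 2.97 × 10^6 ft³

Direct-runoff ordinates (Q − Q_b): 0.0, 2.5, 12.4, 43.8, 42.9, 69.1, 103.2, 78.9, 60.3, 0.0 cfs.
ΣQ_DR = 413.1 cfs.
With Δt = 2 h = 7200 s, V = ΣQ_DR · Δt = 413.1 × 7200 = 2.97 × 10^6 ft³.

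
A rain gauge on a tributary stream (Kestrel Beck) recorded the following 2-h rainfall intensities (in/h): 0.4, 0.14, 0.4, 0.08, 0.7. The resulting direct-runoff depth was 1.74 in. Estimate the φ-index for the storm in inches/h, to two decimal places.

φ ≈ 0.21 in/h

Only the 3 blocks with intensity above φ contribute runoff: 0.4, 0.4, 0.7 in/h.
Σ(I−φ)·Δt = d  ⇒  (0.4+0.4+0.7 − 3φ)·2 = 1.74
φ = (1.500 − 1.74/2) / 3 = 0.21 in/h.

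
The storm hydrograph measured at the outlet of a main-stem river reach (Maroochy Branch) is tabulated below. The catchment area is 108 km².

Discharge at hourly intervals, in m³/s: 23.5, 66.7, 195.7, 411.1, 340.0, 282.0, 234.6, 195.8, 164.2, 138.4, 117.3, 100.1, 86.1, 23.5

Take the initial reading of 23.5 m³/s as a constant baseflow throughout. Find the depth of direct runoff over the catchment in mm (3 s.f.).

Direct runoff: 0.0, 43.2, 172.2, 387.6, 316.5, 258.5, 211.1, 172.3, 140.7, 114.9, 93.8, 76.6, 62.6, 0.0 m³/s; ΣQ_DR = 2050 m³/s.
V = ΣQ_DR · Δt = 2050 × 3600 s = 7.380 × 10^6 m³.
Over A = 108 km², depth = V / A = 68.3 mm.

d ≈ 68.3 mm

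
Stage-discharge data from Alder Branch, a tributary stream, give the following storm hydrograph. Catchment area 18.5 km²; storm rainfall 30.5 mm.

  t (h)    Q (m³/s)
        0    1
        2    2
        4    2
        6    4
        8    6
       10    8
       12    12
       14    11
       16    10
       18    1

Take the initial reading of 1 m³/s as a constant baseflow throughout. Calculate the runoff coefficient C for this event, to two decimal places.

C ≈ 0.60

ΣQ_DR = 47.00 m³/s; V = ΣQ_DR·Δt = 3.384 × 10^5 m³.
Runoff depth d = V / A = 18.29 mm.
C = d / P = 18.29 / 30.5 = 0.60.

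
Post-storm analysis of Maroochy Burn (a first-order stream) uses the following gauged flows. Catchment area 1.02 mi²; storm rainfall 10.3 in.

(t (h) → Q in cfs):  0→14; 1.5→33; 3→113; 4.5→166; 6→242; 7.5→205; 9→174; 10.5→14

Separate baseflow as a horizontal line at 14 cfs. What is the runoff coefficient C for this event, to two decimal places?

ΣQ_DR = 849.0 cfs; V = ΣQ_DR·Δt = 4.585 × 10^6 ft³.
Runoff depth d = V / A = 1.935 in.
C = d / P = 1.935 / 10.3 = 0.19.

C ≈ 0.19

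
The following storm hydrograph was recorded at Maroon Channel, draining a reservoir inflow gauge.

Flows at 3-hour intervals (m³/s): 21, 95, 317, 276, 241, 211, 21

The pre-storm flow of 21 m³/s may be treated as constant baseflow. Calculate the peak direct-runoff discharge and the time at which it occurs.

Q_p = 296.0 m³/s at t = 6 h

Subtracting baseflow gives direct-runoff ordinates: 0.0, 74.0, 296.0, 255.0, 220.0, 190.0, 0.0 m³/s.
The maximum is 296.0 m³/s, occurring at the reading for t = 6 h.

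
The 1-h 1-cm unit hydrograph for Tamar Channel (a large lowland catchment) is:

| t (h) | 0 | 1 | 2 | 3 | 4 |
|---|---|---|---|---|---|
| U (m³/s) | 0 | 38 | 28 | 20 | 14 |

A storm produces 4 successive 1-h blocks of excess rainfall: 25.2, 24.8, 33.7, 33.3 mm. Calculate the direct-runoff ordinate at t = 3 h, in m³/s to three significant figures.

Q ≈ 248 m³/s

By discrete convolution, Q_j = Σ (P_i / 10 mm) · U_{j−i}.
At t = 3 h (j=3): Q = (25.2/10)·20 + (24.8/10)·28 + (33.7/10)·38 + (33.3/10)·0 = 248 m³/s.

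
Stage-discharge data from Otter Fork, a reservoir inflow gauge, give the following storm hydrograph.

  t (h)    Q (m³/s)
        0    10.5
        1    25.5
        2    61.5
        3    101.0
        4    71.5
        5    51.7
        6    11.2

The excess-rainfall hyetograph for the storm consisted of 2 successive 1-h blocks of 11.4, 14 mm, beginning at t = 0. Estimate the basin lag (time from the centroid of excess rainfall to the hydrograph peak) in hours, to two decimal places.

Centroid of excess rainfall: t_c = Σ P_i·t̄_i / ΣP_i = 1.0512 h (block centres at 0.5, 1.5 h).
Hydrograph peak occurs at t = 3 h, so basin lag t_L = 3 − 1.0512 = 1.95 h.

t_L ≈ 1.95 h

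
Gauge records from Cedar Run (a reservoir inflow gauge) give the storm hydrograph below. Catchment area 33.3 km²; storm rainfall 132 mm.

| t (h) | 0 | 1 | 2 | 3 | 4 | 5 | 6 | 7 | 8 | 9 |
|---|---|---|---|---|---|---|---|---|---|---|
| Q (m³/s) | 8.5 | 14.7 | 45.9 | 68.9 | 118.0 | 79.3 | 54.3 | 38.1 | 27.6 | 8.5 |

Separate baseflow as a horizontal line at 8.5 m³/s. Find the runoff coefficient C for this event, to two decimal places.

ΣQ_DR = 378.8 m³/s; V = ΣQ_DR·Δt = 1.364 × 10^6 m³.
Runoff depth d = V / A = 40.95 mm.
C = d / P = 40.95 / 132 = 0.31.

C ≈ 0.31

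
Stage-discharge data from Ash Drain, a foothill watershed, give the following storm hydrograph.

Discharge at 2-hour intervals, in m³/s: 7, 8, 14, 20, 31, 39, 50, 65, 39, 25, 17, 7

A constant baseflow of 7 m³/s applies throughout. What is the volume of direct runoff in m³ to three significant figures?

V ≈ 1.71 × 10^6 m³

Direct-runoff ordinates (Q − Q_b): 0.0, 1.0, 7.0, 13.0, 24.0, 32.0, 43.0, 58.0, 32.0, 18.0, 10.0, 0.0 m³/s.
ΣQ_DR = 238.0 m³/s.
With Δt = 2 h = 7200 s, V = ΣQ_DR · Δt = 238.0 × 7200 = 1.71 × 10^6 m³.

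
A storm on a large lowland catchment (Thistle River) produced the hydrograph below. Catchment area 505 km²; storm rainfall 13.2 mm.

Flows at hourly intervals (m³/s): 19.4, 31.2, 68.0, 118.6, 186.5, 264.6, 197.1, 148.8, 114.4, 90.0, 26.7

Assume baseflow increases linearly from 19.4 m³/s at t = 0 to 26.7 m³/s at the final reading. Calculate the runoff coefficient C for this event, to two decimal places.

C ≈ 0.55

ΣQ_DR = 1012 m³/s; V = ΣQ_DR·Δt = 3.642 × 10^6 m³.
Runoff depth d = V / A = 7.212 mm.
C = d / P = 7.212 / 13.2 = 0.55.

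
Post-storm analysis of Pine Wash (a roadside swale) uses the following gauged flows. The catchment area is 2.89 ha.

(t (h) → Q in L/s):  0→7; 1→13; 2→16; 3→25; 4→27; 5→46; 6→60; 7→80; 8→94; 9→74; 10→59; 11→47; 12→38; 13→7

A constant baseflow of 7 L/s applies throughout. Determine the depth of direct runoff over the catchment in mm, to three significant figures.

d ≈ 61.7 mm

Direct runoff: 0.0, 6.0, 9.0, 18.0, 20.0, 39.0, 53.0, 73.0, 87.0, 67.0, 52.0, 40.0, 31.0, 0.0 L/s; ΣQ_DR = 495.0 L/s.
V = ΣQ_DR · Δt = 495.0 × 3600 s = 1.782 × 10^6 L.
Over A = 2.89 ha, depth = V / A = 61.7 mm.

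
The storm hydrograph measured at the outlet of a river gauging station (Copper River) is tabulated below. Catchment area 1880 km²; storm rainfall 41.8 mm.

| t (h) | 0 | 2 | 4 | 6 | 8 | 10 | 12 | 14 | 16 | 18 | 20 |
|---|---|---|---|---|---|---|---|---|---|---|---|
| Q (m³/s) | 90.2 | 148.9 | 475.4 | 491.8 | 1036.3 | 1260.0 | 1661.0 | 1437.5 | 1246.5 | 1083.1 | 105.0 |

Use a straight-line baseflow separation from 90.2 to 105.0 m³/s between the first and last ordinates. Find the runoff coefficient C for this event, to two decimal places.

ΣQ_DR = 7962 m³/s; V = ΣQ_DR·Δt = 5.733 × 10^7 m³.
Runoff depth d = V / A = 30.49 mm.
C = d / P = 30.49 / 41.8 = 0.73.

C ≈ 0.73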